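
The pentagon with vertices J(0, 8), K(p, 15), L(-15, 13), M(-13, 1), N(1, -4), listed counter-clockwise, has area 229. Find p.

4

Write out the shoelace sum; only the two edges meeting at K involve p:
2·Area = [(0·15 − p·8) + (p·13 − (-15)·15)] + 213
       = 5·p + 438 = 458
⇒ p = 4.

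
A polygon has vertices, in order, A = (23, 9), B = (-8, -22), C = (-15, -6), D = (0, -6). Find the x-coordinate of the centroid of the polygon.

Apply the shoelace (surveyor's) formula. First the cross-terms c_i = x_i·y_{i+1} − x_{i+1}·y_i:
  -434, -282, 90, 138  ⇒  2A = -488, A = -244.
Then Σ (x_i + x_{i+1})·c_i = 1800, so x̄ = 1800 / (6·(-244)) = -75/61.

-75/61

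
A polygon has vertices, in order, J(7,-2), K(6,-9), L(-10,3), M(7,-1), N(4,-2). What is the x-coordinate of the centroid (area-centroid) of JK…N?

193/207

Apply Gauss's area formula. First the cross-terms c_i = x_i·y_{i+1} − x_{i+1}·y_i:
  -51, -72, -11, -10, 6  ⇒  2A = -138, A = -69.
Then Σ (x_i + x_{i+1})·c_i = -386, so x̄ = -386 / (6·(-69)) = 193/207.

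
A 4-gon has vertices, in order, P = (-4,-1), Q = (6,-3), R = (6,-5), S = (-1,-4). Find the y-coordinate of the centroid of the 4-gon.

-60/19

Apply the surveyor's formula. First the cross-terms c_i = x_i·y_{i+1} − x_{i+1}·y_i:
  18, -12, -29, -15  ⇒  2A = -38, A = -19.
Then Σ (y_i + y_{i+1})·c_i = 360, so ȳ = 360 / (6·(-19)) = -60/19.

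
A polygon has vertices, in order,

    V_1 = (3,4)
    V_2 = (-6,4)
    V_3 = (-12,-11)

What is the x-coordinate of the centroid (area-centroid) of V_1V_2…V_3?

Apply the surveyor's formula. First the cross-terms c_i = x_i·y_{i+1} − x_{i+1}·y_i:
  36, 114, -15  ⇒  2A = 135, A = 67.5.
Then Σ (x_i + x_{i+1})·c_i = -2025, so x̄ = -2025 / (6·67.5) = -5.

-5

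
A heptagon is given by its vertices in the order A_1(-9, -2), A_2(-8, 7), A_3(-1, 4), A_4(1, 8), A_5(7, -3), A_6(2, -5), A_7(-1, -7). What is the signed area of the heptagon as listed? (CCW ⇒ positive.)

-142

Cross-terms: -79, -25, -12, -59, -29, -19, -61  ⇒  Σ = -284
Signed area = Σ/2 = -142 (negative ⇒ clockwise traversal).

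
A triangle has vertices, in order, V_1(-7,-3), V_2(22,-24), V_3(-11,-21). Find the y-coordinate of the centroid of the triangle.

-16

Apply Gauss's area formula. First the cross-terms c_i = x_i·y_{i+1} − x_{i+1}·y_i:
  234, -726, -114  ⇒  2A = -606, A = -303.
Then Σ (y_i + y_{i+1})·c_i = 29088, so ȳ = 29088 / (6·(-303)) = -16.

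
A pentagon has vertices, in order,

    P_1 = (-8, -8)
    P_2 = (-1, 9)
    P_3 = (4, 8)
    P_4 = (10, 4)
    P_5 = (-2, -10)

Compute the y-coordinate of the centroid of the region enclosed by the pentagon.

-9/86

Apply the shoelace formula. First the cross-terms c_i = x_i·y_{i+1} − x_{i+1}·y_i:
  -80, -44, -64, -92, -64  ⇒  2A = -344, A = -172.
Then Σ (y_i + y_{i+1})·c_i = 108, so ȳ = 108 / (6·(-172)) = -9/86.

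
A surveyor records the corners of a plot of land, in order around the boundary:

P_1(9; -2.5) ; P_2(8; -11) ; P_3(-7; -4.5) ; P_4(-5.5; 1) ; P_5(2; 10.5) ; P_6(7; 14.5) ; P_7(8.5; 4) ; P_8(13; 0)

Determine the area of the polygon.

253.875

Apply Gauss's area formula: 2A = Σ (x_i·y_{i+1} − x_{i+1}·y_i), indices taken mod 8.
Σ = (-79) + (-113) + (-31.75) + (-59.75) + (-44.5) + (-95.25) + (-52) + (-32.5) = -507.75
Area = |Σ|/2 = 253.875.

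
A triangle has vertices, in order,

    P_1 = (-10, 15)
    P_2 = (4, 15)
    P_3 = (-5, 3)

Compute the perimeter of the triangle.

42

|P_1P_2| = √((14)² + (0)²) = √196 = 14
|P_2P_3| = √((-9)² + (-12)²) = √225 = 15
|P_3P_1| = √((-5)² + (12)²) = √169 = 13
Perimeter = 14 + 15 + 13 = 42.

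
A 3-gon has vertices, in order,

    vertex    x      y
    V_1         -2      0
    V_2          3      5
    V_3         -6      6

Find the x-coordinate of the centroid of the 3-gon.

Apply the shoelace formula. First the cross-terms c_i = x_i·y_{i+1} − x_{i+1}·y_i:
  -10, 48, 12  ⇒  2A = 50, A = 25.
Then Σ (x_i + x_{i+1})·c_i = -250, so x̄ = -250 / (6·25) = -5/3.

-5/3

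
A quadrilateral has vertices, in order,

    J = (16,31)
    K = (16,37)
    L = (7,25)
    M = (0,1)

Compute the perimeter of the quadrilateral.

|JK| = √((0)² + (6)²) = √36 = 6
|KL| = √((-9)² + (-12)²) = √225 = 15
|LM| = √((-7)² + (-24)²) = √625 = 25
|MJ| = √((16)² + (30)²) = √1156 = 34
Perimeter = 6 + 15 + 25 + 34 = 80.

80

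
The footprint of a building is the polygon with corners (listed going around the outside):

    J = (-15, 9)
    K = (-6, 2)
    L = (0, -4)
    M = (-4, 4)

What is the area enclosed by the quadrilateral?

Apply the surveyor's formula: 2A = Σ (x_i·y_{i+1} − x_{i+1}·y_i), indices taken mod 4.
Σ = (24) + (24) + (-16) + (24) = 56
Area = |Σ|/2 = 28.

28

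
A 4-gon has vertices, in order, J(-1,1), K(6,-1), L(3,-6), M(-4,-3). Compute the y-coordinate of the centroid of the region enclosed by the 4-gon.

-271/117

Apply Gauss's area formula. First the cross-terms c_i = x_i·y_{i+1} − x_{i+1}·y_i:
  -5, -33, -33, -7  ⇒  2A = -78, A = -39.
Then Σ (y_i + y_{i+1})·c_i = 542, so ȳ = 542 / (6·(-39)) = -271/117.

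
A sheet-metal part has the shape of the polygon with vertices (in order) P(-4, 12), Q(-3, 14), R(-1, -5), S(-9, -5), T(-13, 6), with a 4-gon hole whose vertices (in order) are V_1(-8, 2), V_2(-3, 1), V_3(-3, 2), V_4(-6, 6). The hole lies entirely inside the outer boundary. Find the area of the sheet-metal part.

Outer boundary:
Apply Gauss's area formula: 2A = Σ (x_i·y_{i+1} − x_{i+1}·y_i), indices taken mod 5.
Cross-terms: -20, 29, -40, -119, -132  ⇒  Σ = -282
Area = |Σ|/2 = 141.
Hole:
Cross-terms: -2, -3, -6, 36  ⇒  Σ = 25
Area = |Σ|/2 = 12.5.
Net area = 141 − 12.5 = 128.5.

128.5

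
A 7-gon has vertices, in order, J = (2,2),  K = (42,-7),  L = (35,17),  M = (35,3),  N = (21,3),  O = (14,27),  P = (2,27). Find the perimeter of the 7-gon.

|JK| = √((40)² + (-9)²) = √1681 = 41
|KL| = √((-7)² + (24)²) = √625 = 25
|LM| = √((0)² + (-14)²) = √196 = 14
|MN| = √((-14)² + (0)²) = √196 = 14
|NO| = √((-7)² + (24)²) = √625 = 25
|OP| = √((-12)² + (0)²) = √144 = 12
|PJ| = √((0)² + (-25)²) = √625 = 25
Perimeter = 41 + 25 + 14 + 14 + 25 + 12 + 25 = 156.

156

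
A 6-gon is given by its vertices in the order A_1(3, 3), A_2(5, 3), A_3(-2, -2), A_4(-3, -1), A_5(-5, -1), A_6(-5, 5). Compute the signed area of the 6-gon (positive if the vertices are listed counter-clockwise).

-38

A_1→A_2: (3)(3) − (5)(3) = -6
A_2→A_3: (5)(-2) − (-2)(3) = -4
A_3→A_4: (-2)(-1) − (-3)(-2) = -4
A_4→A_5: (-3)(-1) − (-5)(-1) = -2
A_5→A_6: (-5)(5) − (-5)(-1) = -30
A_6→A_1: (-5)(3) − (3)(5) = -30
Σ = -76
Signed area = Σ/2 = -38 (negative ⇒ clockwise traversal).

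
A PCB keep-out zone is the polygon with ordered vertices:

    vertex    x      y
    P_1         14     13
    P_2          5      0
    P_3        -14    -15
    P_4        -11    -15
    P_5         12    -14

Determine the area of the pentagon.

295.5

Apply the shoelace formula: 2A = Σ (x_i·y_{i+1} − x_{i+1}·y_i), indices taken mod 5.
Σ = (-65) + (-75) + (45) + (334) + (352) = 591
Area = |Σ|/2 = 295.5.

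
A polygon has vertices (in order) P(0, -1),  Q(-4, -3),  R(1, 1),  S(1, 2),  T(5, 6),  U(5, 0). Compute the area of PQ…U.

Cross-terms: -4, -1, 1, -4, -30, -5  ⇒  Σ = -43
Area = |Σ|/2 = 21.5.

21.5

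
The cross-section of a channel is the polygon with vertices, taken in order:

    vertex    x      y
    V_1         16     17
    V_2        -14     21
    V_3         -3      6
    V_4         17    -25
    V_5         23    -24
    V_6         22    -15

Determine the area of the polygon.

745

Apply the shoelace (surveyor's) formula: 2A = Σ (x_i·y_{i+1} − x_{i+1}·y_i), indices taken mod 6.
Cross-terms: 574, -21, -27, 167, 183, 614  ⇒  Σ = 1490
Area = |Σ|/2 = 745.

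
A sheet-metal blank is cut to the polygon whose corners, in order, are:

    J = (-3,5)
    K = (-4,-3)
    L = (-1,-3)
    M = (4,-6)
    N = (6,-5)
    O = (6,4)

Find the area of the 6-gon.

84

Apply the shoelace formula: 2A = Σ (x_i·y_{i+1} − x_{i+1}·y_i), indices taken mod 6.
Σ = (29) + (9) + (18) + (16) + (54) + (42) = 168
Area = |Σ|/2 = 84.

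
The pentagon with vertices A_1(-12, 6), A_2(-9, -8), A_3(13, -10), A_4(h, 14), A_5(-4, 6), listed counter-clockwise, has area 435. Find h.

15

Write out the shoelace sum; only the two edges meeting at A_4 involve h:
2·Area = [(13·14 − h·(-10)) + (h·6 − (-4)·14)] + 392
       = 16·h + 630 = 870
⇒ h = 15.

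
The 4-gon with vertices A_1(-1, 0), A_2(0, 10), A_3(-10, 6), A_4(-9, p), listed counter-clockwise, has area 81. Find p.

Write out the shoelace sum; only the two edges meeting at A_4 involve p:
2·Area = [((-10)·p − (-9)·6) + ((-9)·0 − (-1)·p)] + 90
       = -9·p + 144 = 162
⇒ p = -2.

-2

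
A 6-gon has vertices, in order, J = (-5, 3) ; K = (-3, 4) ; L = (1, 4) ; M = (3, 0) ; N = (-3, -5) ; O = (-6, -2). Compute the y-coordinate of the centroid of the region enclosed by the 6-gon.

19/159

Apply Gauss's area formula. First the cross-terms c_i = x_i·y_{i+1} − x_{i+1}·y_i:
  -11, -16, -12, -15, -24, -28  ⇒  2A = -106, A = -53.
Then Σ (y_i + y_{i+1})·c_i = -38, so ȳ = -38 / (6·(-53)) = 19/159.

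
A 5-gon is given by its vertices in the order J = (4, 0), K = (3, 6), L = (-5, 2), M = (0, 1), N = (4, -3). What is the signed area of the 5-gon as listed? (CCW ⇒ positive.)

31.5

Σ = (24) + (36) + (-5) + (-4) + (12) = 63
Signed area = Σ/2 = 31.5 (positive ⇒ counter-clockwise traversal).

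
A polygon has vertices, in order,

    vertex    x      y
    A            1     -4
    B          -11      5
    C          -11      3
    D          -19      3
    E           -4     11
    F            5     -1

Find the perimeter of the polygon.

62

|AB| = √((-12)² + (9)²) = √225 = 15
|BC| = √((0)² + (-2)²) = √4 = 2
|CD| = √((-8)² + (0)²) = √64 = 8
|DE| = √((15)² + (8)²) = √289 = 17
|EF| = √((9)² + (-12)²) = √225 = 15
|FA| = √((-4)² + (-3)²) = √25 = 5
Perimeter = 15 + 2 + 8 + 17 + 15 + 5 = 62.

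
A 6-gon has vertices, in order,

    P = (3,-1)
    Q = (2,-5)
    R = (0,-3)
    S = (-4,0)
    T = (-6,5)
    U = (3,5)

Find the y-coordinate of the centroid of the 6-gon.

230/171

Apply the shoelace (surveyor's) formula. First the cross-terms c_i = x_i·y_{i+1} − x_{i+1}·y_i:
  -13, -6, -12, -20, -45, -18  ⇒  2A = -114, A = -57.
Then Σ (y_i + y_{i+1})·c_i = -460, so ȳ = -460 / (6·(-57)) = 230/171.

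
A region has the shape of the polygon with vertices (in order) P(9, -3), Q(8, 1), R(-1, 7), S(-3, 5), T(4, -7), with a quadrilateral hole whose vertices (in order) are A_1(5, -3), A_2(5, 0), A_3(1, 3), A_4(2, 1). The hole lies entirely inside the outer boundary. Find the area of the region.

72

Outer boundary:
Cross-terms: 33, 57, 16, 1, 51  ⇒  Σ = 158
Area = |Σ|/2 = 79.
Hole:
A_1→A_2: (5)(0) − (5)(-3) = 15
A_2→A_3: (5)(3) − (1)(0) = 15
A_3→A_4: (1)(1) − (2)(3) = -5
A_4→A_1: (2)(-3) − (5)(1) = -11
Σ = 14
Area = |Σ|/2 = 7.
Net area = 79 − 7 = 72.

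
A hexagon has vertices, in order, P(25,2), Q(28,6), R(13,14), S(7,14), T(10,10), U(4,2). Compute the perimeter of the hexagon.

|PQ| = √((3)² + (4)²) = √25 = 5
|QR| = √((-15)² + (8)²) = √289 = 17
|RS| = √((-6)² + (0)²) = √36 = 6
|ST| = √((3)² + (-4)²) = √25 = 5
|TU| = √((-6)² + (-8)²) = √100 = 10
|UP| = √((21)² + (0)²) = √441 = 21
Perimeter = 5 + 17 + 6 + 5 + 10 + 21 = 64.

64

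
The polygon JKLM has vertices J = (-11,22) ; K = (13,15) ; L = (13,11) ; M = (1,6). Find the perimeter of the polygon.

|JK| = √((24)² + (-7)²) = √625 = 25
|KL| = √((0)² + (-4)²) = √16 = 4
|LM| = √((-12)² + (-5)²) = √169 = 13
|MJ| = √((-12)² + (16)²) = √400 = 20
Perimeter = 25 + 4 + 13 + 20 = 62.

62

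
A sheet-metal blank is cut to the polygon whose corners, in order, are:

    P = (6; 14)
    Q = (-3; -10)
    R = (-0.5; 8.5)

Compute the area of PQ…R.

53.25

Apply Gauss's area formula: 2A = Σ (x_i·y_{i+1} − x_{i+1}·y_i), indices taken mod 3.
Cross-terms: -18, -30.5, -58  ⇒  Σ = -106.5
Area = |Σ|/2 = 53.25.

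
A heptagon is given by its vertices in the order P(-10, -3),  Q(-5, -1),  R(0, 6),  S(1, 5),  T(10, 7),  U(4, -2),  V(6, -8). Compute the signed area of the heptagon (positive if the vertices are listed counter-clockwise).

-125

Apply the shoelace (surveyor's) formula: 2A = Σ (x_i·y_{i+1} − x_{i+1}·y_i), indices taken mod 7.
Cross-terms: -5, -30, -6, -43, -48, -20, -98  ⇒  Σ = -250
Signed area = Σ/2 = -125 (negative ⇒ clockwise traversal).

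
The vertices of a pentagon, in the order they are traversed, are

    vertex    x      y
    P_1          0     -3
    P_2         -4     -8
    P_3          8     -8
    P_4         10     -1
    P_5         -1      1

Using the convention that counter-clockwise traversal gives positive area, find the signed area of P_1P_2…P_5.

84

Σ = (-12) + (96) + (72) + (9) + (3) = 168
Signed area = Σ/2 = 84 (positive ⇒ counter-clockwise traversal).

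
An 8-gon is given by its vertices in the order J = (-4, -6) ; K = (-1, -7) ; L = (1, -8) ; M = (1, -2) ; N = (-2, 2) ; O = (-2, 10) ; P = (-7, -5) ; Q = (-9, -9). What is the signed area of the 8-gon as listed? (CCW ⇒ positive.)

70.5

Apply the surveyor's formula: 2A = Σ (x_i·y_{i+1} − x_{i+1}·y_i), indices taken mod 8.
Σ = (22) + (15) + (6) + (-2) + (-16) + (80) + (18) + (18) = 141
Signed area = Σ/2 = 70.5 (positive ⇒ counter-clockwise traversal).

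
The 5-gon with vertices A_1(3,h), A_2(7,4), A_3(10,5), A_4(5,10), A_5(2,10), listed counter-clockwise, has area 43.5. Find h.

Write out the shoelace sum; only the two edges meeting at A_1 involve h:
2·Area = [(2·h − 3·10) + (3·4 − 7·h)] + 100
       = -5·h + 82 = 87
⇒ h = -1.

-1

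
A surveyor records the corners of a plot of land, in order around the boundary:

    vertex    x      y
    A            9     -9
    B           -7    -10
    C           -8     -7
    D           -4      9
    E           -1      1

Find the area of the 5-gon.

139.5

Apply the surveyor's formula: 2A = Σ (x_i·y_{i+1} − x_{i+1}·y_i), indices taken mod 5.
Cross-terms: -153, -31, -100, 5, 0  ⇒  Σ = -279
Area = |Σ|/2 = 139.5.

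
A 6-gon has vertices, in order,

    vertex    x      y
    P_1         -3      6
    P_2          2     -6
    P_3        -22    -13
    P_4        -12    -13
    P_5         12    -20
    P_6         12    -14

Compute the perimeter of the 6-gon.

|P_1P_2| = √((5)² + (-12)²) = √169 = 13
|P_2P_3| = √((-24)² + (-7)²) = √625 = 25
|P_3P_4| = √((10)² + (0)²) = √100 = 10
|P_4P_5| = √((24)² + (-7)²) = √625 = 25
|P_5P_6| = √((0)² + (6)²) = √36 = 6
|P_6P_1| = √((-15)² + (20)²) = √625 = 25
Perimeter = 13 + 25 + 10 + 25 + 6 + 25 = 104.

104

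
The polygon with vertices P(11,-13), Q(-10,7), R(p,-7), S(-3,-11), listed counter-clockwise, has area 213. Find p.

Write out the shoelace sum; only the two edges meeting at R involve p:
2·Area = [((-10)·(-7) − p·7) + (p·(-11) − (-3)·(-7))] + 107
       = -18·p + 156 = 426
⇒ p = -15.

-15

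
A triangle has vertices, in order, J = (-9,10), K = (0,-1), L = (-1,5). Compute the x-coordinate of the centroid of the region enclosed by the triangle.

-10/3

Apply the surveyor's formula. First the cross-terms c_i = x_i·y_{i+1} − x_{i+1}·y_i:
  9, -1, 35  ⇒  2A = 43, A = 21.5.
Then Σ (x_i + x_{i+1})·c_i = -430, so x̄ = -430 / (6·21.5) = -10/3.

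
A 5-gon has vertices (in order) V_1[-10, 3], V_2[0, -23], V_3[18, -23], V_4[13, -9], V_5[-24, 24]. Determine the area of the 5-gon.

Σ = (230) + (414) + (137) + (96) + (168) = 1045
Area = |Σ|/2 = 522.5.

522.5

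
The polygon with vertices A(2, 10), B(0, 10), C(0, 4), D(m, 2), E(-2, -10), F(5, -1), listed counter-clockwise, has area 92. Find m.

The doubled signed area Σ (x_i y_{i+1} − x_{i+1} y_i) is linear in m.
With m=0 it equals 128; the coefficient of m is -14 (from the two edges through D).
So -14·m + 128 = 2·92 = 184 ⇒ m = -4.

-4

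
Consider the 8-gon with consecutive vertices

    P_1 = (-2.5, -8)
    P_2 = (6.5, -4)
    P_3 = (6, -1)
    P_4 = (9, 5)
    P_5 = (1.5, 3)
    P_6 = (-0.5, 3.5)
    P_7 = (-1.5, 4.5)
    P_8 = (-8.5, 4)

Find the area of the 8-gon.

129

Apply the shoelace (surveyor's) formula: 2A = Σ (x_i·y_{i+1} − x_{i+1}·y_i), indices taken mod 8.
Cross-terms: 62, 17.5, 39, 19.5, 6.75, 3, 32.25, 78  ⇒  Σ = 258
Area = |Σ|/2 = 129.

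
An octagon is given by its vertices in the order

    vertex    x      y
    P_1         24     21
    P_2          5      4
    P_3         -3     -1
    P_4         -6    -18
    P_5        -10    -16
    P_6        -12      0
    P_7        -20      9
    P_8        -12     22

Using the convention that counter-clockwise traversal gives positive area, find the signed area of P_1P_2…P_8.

Apply the surveyor's formula: 2A = Σ (x_i·y_{i+1} − x_{i+1}·y_i), indices taken mod 8.
P_1→P_2: (24)(4) − (5)(21) = -9
P_2→P_3: (5)(-1) − (-3)(4) = 7
P_3→P_4: (-3)(-18) − (-6)(-1) = 48
P_4→P_5: (-6)(-16) − (-10)(-18) = -84
P_5→P_6: (-10)(0) − (-12)(-16) = -192
P_6→P_7: (-12)(9) − (-20)(0) = -108
P_7→P_8: (-20)(22) − (-12)(9) = -332
P_8→P_1: (-12)(21) − (24)(22) = -780
Σ = -1450
Signed area = Σ/2 = -725 (negative ⇒ clockwise traversal).

-725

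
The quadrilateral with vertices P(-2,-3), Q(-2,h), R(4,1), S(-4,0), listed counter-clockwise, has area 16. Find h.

The doubled signed area Σ (x_i y_{i+1} − x_{i+1} y_i) is linear in h.
With h=0 it equals 8; the coefficient of h is -6 (from the two edges through Q).
So -6·h + 8 = 2·16 = 32 ⇒ h = -4.

-4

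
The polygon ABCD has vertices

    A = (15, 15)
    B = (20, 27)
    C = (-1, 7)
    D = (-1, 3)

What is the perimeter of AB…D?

|AB| = √((5)² + (12)²) = √169 = 13
|BC| = √((-21)² + (-20)²) = √841 = 29
|CD| = √((0)² + (-4)²) = √16 = 4
|DA| = √((16)² + (12)²) = √400 = 20
Perimeter = 13 + 29 + 4 + 20 = 66.

66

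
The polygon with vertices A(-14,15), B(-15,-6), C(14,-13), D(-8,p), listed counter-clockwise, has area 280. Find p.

7

Write out the shoelace sum; only the two edges meeting at D involve p:
2·Area = [(14·p − (-8)·(-13)) + ((-8)·15 − (-14)·p)] + 588
       = 28·p + 364 = 560
⇒ p = 7.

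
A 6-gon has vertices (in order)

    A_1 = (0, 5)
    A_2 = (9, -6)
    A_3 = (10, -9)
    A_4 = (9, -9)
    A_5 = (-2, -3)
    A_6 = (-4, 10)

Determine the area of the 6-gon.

Apply the surveyor's formula: 2A = Σ (x_i·y_{i+1} − x_{i+1}·y_i), indices taken mod 6.
Cross-terms: -45, -21, -9, -45, -32, -20  ⇒  Σ = -172
Area = |Σ|/2 = 86.

86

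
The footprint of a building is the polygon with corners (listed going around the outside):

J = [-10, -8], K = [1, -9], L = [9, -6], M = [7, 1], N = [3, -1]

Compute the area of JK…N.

90

Σ = (98) + (75) + (51) + (-10) + (-34) = 180
Area = |Σ|/2 = 90.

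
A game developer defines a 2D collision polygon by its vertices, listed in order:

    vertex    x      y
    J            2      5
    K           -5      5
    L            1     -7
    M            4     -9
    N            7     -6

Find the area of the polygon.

85

J→K: (2)(5) − (-5)(5) = 35
K→L: (-5)(-7) − (1)(5) = 30
L→M: (1)(-9) − (4)(-7) = 19
M→N: (4)(-6) − (7)(-9) = 39
N→J: (7)(5) − (2)(-6) = 47
Σ = 170
Area = |Σ|/2 = 85.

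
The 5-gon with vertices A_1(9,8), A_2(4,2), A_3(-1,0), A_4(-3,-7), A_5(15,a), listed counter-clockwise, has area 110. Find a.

0

The doubled signed area Σ (x_i y_{i+1} − x_{i+1} y_i) is linear in a.
With a=0 it equals 220; the coefficient of a is -12 (from the two edges through A_5).
So -12·a + 220 = 2·110 = 220 ⇒ a = 0.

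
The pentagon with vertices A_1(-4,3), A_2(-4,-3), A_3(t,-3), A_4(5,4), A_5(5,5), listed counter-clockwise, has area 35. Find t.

-3

The doubled signed area Σ (x_i y_{i+1} − x_{i+1} y_i) is linear in t.
With t=0 it equals 91; the coefficient of t is 7 (from the two edges through A_3).
So 7·t + 91 = 2·35 = 70 ⇒ t = -3.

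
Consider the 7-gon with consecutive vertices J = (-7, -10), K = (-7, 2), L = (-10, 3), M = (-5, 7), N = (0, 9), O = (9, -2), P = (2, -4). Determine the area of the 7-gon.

173

Σ = (-84) + (-1) + (-55) + (-45) + (-81) + (-32) + (-48) = -346
Area = |Σ|/2 = 173.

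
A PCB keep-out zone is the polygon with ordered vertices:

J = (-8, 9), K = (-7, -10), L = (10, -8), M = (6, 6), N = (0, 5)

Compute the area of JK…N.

238.5

Apply the shoelace formula: 2A = Σ (x_i·y_{i+1} − x_{i+1}·y_i), indices taken mod 5.
Σ = (143) + (156) + (108) + (30) + (40) = 477
Area = |Σ|/2 = 238.5.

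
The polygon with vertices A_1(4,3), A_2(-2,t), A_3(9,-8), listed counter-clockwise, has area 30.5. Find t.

4

Write out the shoelace sum; only the two edges meeting at A_2 involve t:
2·Area = [(4·t − (-2)·3) + ((-2)·(-8) − 9·t)] + 59
       = -5·t + 81 = 61
⇒ t = 4.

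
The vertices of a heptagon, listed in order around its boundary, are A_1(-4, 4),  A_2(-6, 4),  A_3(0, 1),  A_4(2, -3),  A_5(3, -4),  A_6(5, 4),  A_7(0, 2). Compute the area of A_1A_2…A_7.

25.5

Apply the surveyor's formula: 2A = Σ (x_i·y_{i+1} − x_{i+1}·y_i), indices taken mod 7.
Σ = (8) + (-6) + (-2) + (1) + (32) + (10) + (8) = 51
Area = |Σ|/2 = 25.5.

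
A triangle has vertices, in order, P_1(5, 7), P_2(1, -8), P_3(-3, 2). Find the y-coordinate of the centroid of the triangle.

1/3

Apply Gauss's area formula. First the cross-terms c_i = x_i·y_{i+1} − x_{i+1}·y_i:
  -47, -22, -31  ⇒  2A = -100, A = -50.
Then Σ (y_i + y_{i+1})·c_i = -100, so ȳ = -100 / (6·(-50)) = 1/3.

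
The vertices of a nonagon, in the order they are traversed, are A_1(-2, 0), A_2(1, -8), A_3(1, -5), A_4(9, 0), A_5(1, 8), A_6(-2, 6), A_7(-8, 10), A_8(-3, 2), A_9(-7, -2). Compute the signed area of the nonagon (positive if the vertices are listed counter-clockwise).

Apply the shoelace formula: 2A = Σ (x_i·y_{i+1} − x_{i+1}·y_i), indices taken mod 9.
Cross-terms: 16, 3, 45, 72, 22, 28, 14, 20, -4  ⇒  Σ = 216
Signed area = Σ/2 = 108 (positive ⇒ counter-clockwise traversal).

108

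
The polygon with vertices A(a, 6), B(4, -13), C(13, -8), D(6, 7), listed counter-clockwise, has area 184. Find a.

The doubled signed area Σ (x_i y_{i+1} − x_{i+1} y_i) is linear in a.
With a=0 it equals 288; the coefficient of a is -20 (from the two edges through A).
So -20·a + 288 = 2·184 = 368 ⇒ a = -4.

-4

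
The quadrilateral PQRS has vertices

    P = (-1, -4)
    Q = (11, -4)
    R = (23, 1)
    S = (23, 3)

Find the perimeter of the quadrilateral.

|PQ| = √((12)² + (0)²) = √144 = 12
|QR| = √((12)² + (5)²) = √169 = 13
|RS| = √((0)² + (2)²) = √4 = 2
|SP| = √((-24)² + (-7)²) = √625 = 25
Perimeter = 12 + 13 + 2 + 25 = 52.

52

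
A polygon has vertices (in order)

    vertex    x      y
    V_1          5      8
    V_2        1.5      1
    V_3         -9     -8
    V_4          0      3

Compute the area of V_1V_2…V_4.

Apply the surveyor's formula: 2A = Σ (x_i·y_{i+1} − x_{i+1}·y_i), indices taken mod 4.
Cross-terms: -7, -3, -27, -15  ⇒  Σ = -52
Area = |Σ|/2 = 26.

26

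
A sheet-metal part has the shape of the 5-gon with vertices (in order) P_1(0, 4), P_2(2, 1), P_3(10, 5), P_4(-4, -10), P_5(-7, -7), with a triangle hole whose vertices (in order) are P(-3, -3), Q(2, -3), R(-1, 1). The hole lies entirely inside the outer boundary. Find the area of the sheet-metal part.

69

Outer boundary:
Apply the shoelace formula: 2A = Σ (x_i·y_{i+1} − x_{i+1}·y_i), indices taken mod 5.
Σ = (-8) + (0) + (-80) + (-42) + (-28) = -158
Area = |Σ|/2 = 79.
Hole:
Apply the shoelace formula: 2A = Σ (x_i·y_{i+1} − x_{i+1}·y_i), indices taken mod 3.
Σ = (15) + (-1) + (6) = 20
Area = |Σ|/2 = 10.
Net area = 79 − 10 = 69.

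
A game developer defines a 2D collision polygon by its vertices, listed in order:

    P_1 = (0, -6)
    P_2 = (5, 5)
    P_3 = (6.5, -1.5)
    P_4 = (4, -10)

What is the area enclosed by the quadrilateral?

46.5

Apply the shoelace (surveyor's) formula: 2A = Σ (x_i·y_{i+1} − x_{i+1}·y_i), indices taken mod 4.
Cross-terms: 30, -40, -59, -24  ⇒  Σ = -93
Area = |Σ|/2 = 46.5.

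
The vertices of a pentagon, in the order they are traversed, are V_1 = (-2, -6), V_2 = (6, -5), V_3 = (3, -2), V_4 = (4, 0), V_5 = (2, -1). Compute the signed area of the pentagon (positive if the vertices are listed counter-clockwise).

Apply Gauss's area formula: 2A = Σ (x_i·y_{i+1} − x_{i+1}·y_i), indices taken mod 5.
V_1→V_2: (-2)(-5) − (6)(-6) = 46
V_2→V_3: (6)(-2) − (3)(-5) = 3
V_3→V_4: (3)(0) − (4)(-2) = 8
V_4→V_5: (4)(-1) − (2)(0) = -4
V_5→V_1: (2)(-6) − (-2)(-1) = -14
Σ = 39
Signed area = Σ/2 = 19.5 (positive ⇒ counter-clockwise traversal).

19.5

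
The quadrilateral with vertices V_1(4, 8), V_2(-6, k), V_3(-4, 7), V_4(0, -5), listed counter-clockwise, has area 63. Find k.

10

The doubled signed area Σ (x_i y_{i+1} − x_{i+1} y_i) is linear in k.
With k=0 it equals 46; the coefficient of k is 8 (from the two edges through V_2).
So 8·k + 46 = 2·63 = 126 ⇒ k = 10.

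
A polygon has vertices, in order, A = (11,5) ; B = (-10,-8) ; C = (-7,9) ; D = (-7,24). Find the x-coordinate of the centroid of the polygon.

-151/98

Apply Gauss's area formula. First the cross-terms c_i = x_i·y_{i+1} − x_{i+1}·y_i:
  -38, -146, -105, -299  ⇒  2A = -588, A = -294.
Then Σ (x_i + x_{i+1})·c_i = 2718, so x̄ = 2718 / (6·(-294)) = -151/98.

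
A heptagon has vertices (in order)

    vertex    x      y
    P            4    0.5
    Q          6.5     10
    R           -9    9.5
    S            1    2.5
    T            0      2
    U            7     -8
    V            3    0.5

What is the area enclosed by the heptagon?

85.75

Apply the surveyor's formula: 2A = Σ (x_i·y_{i+1} − x_{i+1}·y_i), indices taken mod 7.
Cross-terms: 36.75, 151.75, -32, 2, -14, 27.5, -0.5  ⇒  Σ = 171.5
Area = |Σ|/2 = 85.75.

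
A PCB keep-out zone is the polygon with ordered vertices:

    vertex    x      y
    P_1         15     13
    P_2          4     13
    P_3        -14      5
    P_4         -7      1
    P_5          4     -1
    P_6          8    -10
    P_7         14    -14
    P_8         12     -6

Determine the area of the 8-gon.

Apply the shoelace (surveyor's) formula: 2A = Σ (x_i·y_{i+1} − x_{i+1}·y_i), indices taken mod 8.
Σ = (143) + (202) + (21) + (3) + (-32) + (28) + (84) + (246) = 695
Area = |Σ|/2 = 347.5.

347.5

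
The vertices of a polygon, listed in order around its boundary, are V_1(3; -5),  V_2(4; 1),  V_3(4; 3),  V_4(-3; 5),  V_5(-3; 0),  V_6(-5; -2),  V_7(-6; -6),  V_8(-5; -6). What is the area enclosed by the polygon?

Apply Gauss's area formula: 2A = Σ (x_i·y_{i+1} − x_{i+1}·y_i), indices taken mod 8.
Σ = (23) + (8) + (29) + (15) + (6) + (18) + (6) + (43) = 148
Area = |Σ|/2 = 74.

74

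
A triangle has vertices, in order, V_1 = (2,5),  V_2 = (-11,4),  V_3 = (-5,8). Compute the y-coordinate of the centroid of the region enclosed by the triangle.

Apply the shoelace formula. First the cross-terms c_i = x_i·y_{i+1} − x_{i+1}·y_i:
  63, -68, -41  ⇒  2A = -46, A = -23.
Then Σ (y_i + y_{i+1})·c_i = -782, so ȳ = -782 / (6·(-23)) = 17/3.

17/3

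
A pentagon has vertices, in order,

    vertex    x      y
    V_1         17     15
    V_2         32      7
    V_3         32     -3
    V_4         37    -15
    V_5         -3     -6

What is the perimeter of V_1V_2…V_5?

110

|V_1V_2| = √((15)² + (-8)²) = √289 = 17
|V_2V_3| = √((0)² + (-10)²) = √100 = 10
|V_3V_4| = √((5)² + (-12)²) = √169 = 13
|V_4V_5| = √((-40)² + (9)²) = √1681 = 41
|V_5V_1| = √((20)² + (21)²) = √841 = 29
Perimeter = 17 + 10 + 13 + 41 + 29 = 110.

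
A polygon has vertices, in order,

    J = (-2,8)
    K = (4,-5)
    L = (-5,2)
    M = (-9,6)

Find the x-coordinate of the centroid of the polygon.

Apply the shoelace formula. First the cross-terms c_i = x_i·y_{i+1} − x_{i+1}·y_i:
  -22, -17, -12, -60  ⇒  2A = -111, A = -55.5.
Then Σ (x_i + x_{i+1})·c_i = 801, so x̄ = 801 / (6·(-55.5)) = -89/37.

-89/37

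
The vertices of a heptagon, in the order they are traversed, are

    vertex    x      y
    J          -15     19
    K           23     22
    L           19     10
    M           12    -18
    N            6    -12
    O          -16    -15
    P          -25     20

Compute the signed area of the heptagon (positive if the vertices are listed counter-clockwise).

-1302.5

Σ = (-767) + (-188) + (-462) + (-36) + (-282) + (-695) + (-175) = -2605
Signed area = Σ/2 = -1302.5 (negative ⇒ clockwise traversal).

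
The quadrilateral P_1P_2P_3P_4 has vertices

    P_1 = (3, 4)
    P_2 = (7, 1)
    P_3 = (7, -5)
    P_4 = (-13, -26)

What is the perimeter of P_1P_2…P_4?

74

|P_1P_2| = √((4)² + (-3)²) = √25 = 5
|P_2P_3| = √((0)² + (-6)²) = √36 = 6
|P_3P_4| = √((-20)² + (-21)²) = √841 = 29
|P_4P_1| = √((16)² + (30)²) = √1156 = 34
Perimeter = 5 + 6 + 29 + 34 = 74.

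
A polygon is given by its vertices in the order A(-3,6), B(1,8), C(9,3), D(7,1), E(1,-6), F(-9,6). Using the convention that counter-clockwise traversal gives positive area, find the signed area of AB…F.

A→B: (-3)(8) − (1)(6) = -30
B→C: (1)(3) − (9)(8) = -69
C→D: (9)(1) − (7)(3) = -12
D→E: (7)(-6) − (1)(1) = -43
E→F: (1)(6) − (-9)(-6) = -48
F→A: (-9)(6) − (-3)(6) = -36
Σ = -238
Signed area = Σ/2 = -119 (negative ⇒ clockwise traversal).

-119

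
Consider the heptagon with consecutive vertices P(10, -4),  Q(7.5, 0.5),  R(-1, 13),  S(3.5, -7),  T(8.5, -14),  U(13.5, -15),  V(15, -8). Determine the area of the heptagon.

Cross-terms: 35, 98, -38.5, 10.5, 61.5, 117, 20  ⇒  Σ = 303.5
Area = |Σ|/2 = 151.75.

151.75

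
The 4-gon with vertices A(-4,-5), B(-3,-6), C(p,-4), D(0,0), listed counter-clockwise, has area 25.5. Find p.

5

Write out the shoelace sum; only the two edges meeting at C involve p:
2·Area = [((-3)·(-4) − p·(-6)) + (p·0 − 0·(-4))] + 9
       = 6·p + 21 = 51
⇒ p = 5.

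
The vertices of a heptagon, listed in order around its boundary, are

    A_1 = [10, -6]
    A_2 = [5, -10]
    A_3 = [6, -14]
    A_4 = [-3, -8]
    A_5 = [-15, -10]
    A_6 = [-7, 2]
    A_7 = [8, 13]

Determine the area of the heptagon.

322.5

Apply the shoelace formula: 2A = Σ (x_i·y_{i+1} − x_{i+1}·y_i), indices taken mod 7.
Cross-terms: -70, -10, -90, -90, -100, -107, -178  ⇒  Σ = -645
Area = |Σ|/2 = 322.5.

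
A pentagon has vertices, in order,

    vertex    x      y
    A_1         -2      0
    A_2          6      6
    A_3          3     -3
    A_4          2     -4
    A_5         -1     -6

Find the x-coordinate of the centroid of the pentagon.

191/123

Apply the shoelace (surveyor's) formula. First the cross-terms c_i = x_i·y_{i+1} − x_{i+1}·y_i:
  -12, -36, -6, -16, -12  ⇒  2A = -82, A = -41.
Then Σ (x_i + x_{i+1})·c_i = -382, so x̄ = -382 / (6·(-41)) = 191/123.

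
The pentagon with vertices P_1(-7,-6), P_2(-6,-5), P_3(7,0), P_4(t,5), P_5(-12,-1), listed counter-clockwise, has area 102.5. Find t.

The doubled signed area Σ (x_i y_{i+1} − x_{i+1} y_i) is linear in t.
With t=0 it equals 194; the coefficient of t is -1 (from the two edges through P_4).
So -1·t + 194 = 2·102.5 = 205 ⇒ t = -11.

-11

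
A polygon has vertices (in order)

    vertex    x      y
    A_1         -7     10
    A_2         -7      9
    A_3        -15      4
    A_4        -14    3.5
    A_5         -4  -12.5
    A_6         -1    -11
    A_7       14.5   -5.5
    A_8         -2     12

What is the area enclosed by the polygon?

Apply the surveyor's formula: 2A = Σ (x_i·y_{i+1} − x_{i+1}·y_i), indices taken mod 8.
Σ = (7) + (107) + (3.5) + (189) + (31.5) + (165) + (163) + (64) = 730
Area = |Σ|/2 = 365.

365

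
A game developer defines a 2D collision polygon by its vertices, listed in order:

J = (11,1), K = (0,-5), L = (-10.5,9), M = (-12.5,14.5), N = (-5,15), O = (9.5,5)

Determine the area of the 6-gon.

237.625

Apply Gauss's area formula: 2A = Σ (x_i·y_{i+1} − x_{i+1}·y_i), indices taken mod 6.
Σ = (-55) + (-52.5) + (-39.75) + (-115) + (-167.5) + (-45.5) = -475.25
Area = |Σ|/2 = 237.625.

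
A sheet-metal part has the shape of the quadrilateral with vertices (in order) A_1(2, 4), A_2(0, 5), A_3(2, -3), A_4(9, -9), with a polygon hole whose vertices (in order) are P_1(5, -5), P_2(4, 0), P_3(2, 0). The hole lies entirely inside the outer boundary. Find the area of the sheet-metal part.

Outer boundary:
Apply the shoelace formula: 2A = Σ (x_i·y_{i+1} − x_{i+1}·y_i), indices taken mod 4.
A_1→A_2: (2)(5) − (0)(4) = 10
A_2→A_3: (0)(-3) − (2)(5) = -10
A_3→A_4: (2)(-9) − (9)(-3) = 9
A_4→A_1: (9)(4) − (2)(-9) = 54
Σ = 63
Area = |Σ|/2 = 31.5.
Hole:
Apply the shoelace formula: 2A = Σ (x_i·y_{i+1} − x_{i+1}·y_i), indices taken mod 3.
Cross-terms: 20, 0, -10  ⇒  Σ = 10
Area = |Σ|/2 = 5.
Net area = 31.5 − 5 = 26.5.

26.5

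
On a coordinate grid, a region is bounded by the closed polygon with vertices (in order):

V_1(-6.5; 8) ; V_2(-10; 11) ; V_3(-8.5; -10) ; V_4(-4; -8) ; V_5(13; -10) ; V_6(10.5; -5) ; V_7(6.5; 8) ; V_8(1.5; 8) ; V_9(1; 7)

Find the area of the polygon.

Apply the shoelace (surveyor's) formula: 2A = Σ (x_i·y_{i+1} − x_{i+1}·y_i), indices taken mod 9.
Σ = (8.5) + (193.5) + (28) + (144) + (40) + (116.5) + (40) + (2.5) + (53.5) = 626.5
Area = |Σ|/2 = 313.25.

313.25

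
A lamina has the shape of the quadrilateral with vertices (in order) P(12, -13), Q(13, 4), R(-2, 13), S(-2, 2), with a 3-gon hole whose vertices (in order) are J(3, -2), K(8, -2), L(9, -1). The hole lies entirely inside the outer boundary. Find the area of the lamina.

206.5

Outer boundary:
Σ = (217) + (177) + (22) + (2) = 418
Area = |Σ|/2 = 209.
Hole:
Apply the shoelace (surveyor's) formula: 2A = Σ (x_i·y_{i+1} − x_{i+1}·y_i), indices taken mod 3.
Σ = (10) + (10) + (-15) = 5
Area = |Σ|/2 = 2.5.
Net area = 209 − 2.5 = 206.5.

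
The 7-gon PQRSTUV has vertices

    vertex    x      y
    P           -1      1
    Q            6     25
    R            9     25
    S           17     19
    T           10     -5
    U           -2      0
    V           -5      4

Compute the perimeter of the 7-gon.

86

|PQ| = √((7)² + (24)²) = √625 = 25
|QR| = √((3)² + (0)²) = √9 = 3
|RS| = √((8)² + (-6)²) = √100 = 10
|ST| = √((-7)² + (-24)²) = √625 = 25
|TU| = √((-12)² + (5)²) = √169 = 13
|UV| = √((-3)² + (4)²) = √25 = 5
|VP| = √((4)² + (-3)²) = √25 = 5
Perimeter = 25 + 3 + 10 + 25 + 13 + 5 + 5 = 86.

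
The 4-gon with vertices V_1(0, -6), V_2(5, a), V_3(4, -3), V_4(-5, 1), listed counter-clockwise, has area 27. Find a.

-5

The doubled signed area Σ (x_i y_{i+1} − x_{i+1} y_i) is linear in a.
With a=0 it equals 34; the coefficient of a is -4 (from the two edges through V_2).
So -4·a + 34 = 2·27 = 54 ⇒ a = -5.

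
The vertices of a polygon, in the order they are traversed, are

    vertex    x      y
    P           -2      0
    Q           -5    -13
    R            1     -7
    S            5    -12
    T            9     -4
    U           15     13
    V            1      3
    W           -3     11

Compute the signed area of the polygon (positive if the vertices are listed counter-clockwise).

218

Apply the shoelace (surveyor's) formula: 2A = Σ (x_i·y_{i+1} − x_{i+1}·y_i), indices taken mod 8.
Cross-terms: 26, 48, 23, 88, 177, 32, 20, 22  ⇒  Σ = 436
Signed area = Σ/2 = 218 (positive ⇒ counter-clockwise traversal).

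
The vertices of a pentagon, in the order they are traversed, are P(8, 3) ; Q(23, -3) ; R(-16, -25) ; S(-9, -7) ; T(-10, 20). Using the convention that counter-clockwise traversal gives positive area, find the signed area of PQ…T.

-634.5

Σ = (-93) + (-623) + (-113) + (-250) + (-190) = -1269
Signed area = Σ/2 = -634.5 (negative ⇒ clockwise traversal).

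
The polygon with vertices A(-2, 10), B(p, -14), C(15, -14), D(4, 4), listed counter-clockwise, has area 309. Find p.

Write out the shoelace sum; only the two edges meeting at B involve p:
2·Area = [((-2)·(-14) − p·10) + (p·(-14) − 15·(-14))] + 164
       = -24·p + 402 = 618
⇒ p = -9.

-9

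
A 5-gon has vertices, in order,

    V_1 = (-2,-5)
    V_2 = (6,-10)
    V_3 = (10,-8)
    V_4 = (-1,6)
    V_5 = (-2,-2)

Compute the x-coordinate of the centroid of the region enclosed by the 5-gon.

Apply Gauss's area formula. First the cross-terms c_i = x_i·y_{i+1} − x_{i+1}·y_i:
  50, 52, 52, 14, 6  ⇒  2A = 174, A = 87.
Then Σ (x_i + x_{i+1})·c_i = 1434, so x̄ = 1434 / (6·87) = 239/87.

239/87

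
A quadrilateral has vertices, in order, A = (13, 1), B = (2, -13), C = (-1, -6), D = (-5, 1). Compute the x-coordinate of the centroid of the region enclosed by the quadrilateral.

52/15

Apply the surveyor's formula. First the cross-terms c_i = x_i·y_{i+1} − x_{i+1}·y_i:
  -171, -25, -31, -18  ⇒  2A = -245, A = -122.5.
Then Σ (x_i + x_{i+1})·c_i = -2548, so x̄ = -2548 / (6·(-122.5)) = 52/15.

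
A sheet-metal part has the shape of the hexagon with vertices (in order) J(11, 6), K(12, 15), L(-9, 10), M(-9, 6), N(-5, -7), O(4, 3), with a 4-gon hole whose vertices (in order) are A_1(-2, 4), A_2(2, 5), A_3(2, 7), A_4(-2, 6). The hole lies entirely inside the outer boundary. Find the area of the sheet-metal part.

232.5

Outer boundary:
Apply the shoelace formula: 2A = Σ (x_i·y_{i+1} − x_{i+1}·y_i), indices taken mod 6.
Σ = (93) + (255) + (36) + (93) + (13) + (-9) = 481
Area = |Σ|/2 = 240.5.
Hole:
Apply the shoelace (surveyor's) formula: 2A = Σ (x_i·y_{i+1} − x_{i+1}·y_i), indices taken mod 4.
Σ = (-18) + (4) + (26) + (4) = 16
Area = |Σ|/2 = 8.
Net area = 240.5 − 8 = 232.5.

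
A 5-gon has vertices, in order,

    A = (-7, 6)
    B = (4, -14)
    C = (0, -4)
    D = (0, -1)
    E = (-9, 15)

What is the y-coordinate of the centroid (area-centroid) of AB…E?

641/300

Apply the surveyor's formula. First the cross-terms c_i = x_i·y_{i+1} − x_{i+1}·y_i:
  74, -16, 0, -9, 51  ⇒  2A = 100, A = 50.
Then Σ (y_i + y_{i+1})·c_i = 641, so ȳ = 641 / (6·50) = 641/300.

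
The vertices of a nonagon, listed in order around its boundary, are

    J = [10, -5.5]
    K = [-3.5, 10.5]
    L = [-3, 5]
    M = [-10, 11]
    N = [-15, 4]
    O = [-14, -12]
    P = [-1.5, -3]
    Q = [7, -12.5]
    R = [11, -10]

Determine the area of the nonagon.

Σ = (85.75) + (14) + (17) + (125) + (236) + (24) + (39.75) + (67.5) + (39.5) = 648.5
Area = |Σ|/2 = 324.25.

324.25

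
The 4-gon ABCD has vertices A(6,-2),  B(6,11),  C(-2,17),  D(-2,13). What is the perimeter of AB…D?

44

|AB| = √((0)² + (13)²) = √169 = 13
|BC| = √((-8)² + (6)²) = √100 = 10
|CD| = √((0)² + (-4)²) = √16 = 4
|DA| = √((8)² + (-15)²) = √289 = 17
Perimeter = 13 + 10 + 4 + 17 = 44.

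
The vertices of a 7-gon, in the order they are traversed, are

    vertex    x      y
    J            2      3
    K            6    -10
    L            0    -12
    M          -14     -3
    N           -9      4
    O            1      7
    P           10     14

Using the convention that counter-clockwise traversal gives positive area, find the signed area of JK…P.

Σ = (-38) + (-72) + (-168) + (-83) + (-67) + (-56) + (2) = -482
Signed area = Σ/2 = -241 (negative ⇒ clockwise traversal).

-241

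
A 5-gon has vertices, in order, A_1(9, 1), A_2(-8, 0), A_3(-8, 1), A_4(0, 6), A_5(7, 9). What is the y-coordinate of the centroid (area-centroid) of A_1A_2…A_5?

853/246

Apply the shoelace formula. First the cross-terms c_i = x_i·y_{i+1} − x_{i+1}·y_i:
  8, -8, -48, -42, -74  ⇒  2A = -164, A = -82.
Then Σ (y_i + y_{i+1})·c_i = -1706, so ȳ = -1706 / (6·(-82)) = 853/246.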